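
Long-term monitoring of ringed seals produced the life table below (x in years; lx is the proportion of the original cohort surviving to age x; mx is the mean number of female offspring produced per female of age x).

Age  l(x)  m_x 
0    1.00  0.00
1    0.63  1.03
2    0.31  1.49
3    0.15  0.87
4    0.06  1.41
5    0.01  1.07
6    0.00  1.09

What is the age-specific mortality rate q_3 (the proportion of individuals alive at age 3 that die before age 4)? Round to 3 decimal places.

q_3 = (l_3 − l_4) / l_3 = (0.15 − 0.06) / 0.15
     = 0.09 / 0.15 = 0.6 → 0.600

0.600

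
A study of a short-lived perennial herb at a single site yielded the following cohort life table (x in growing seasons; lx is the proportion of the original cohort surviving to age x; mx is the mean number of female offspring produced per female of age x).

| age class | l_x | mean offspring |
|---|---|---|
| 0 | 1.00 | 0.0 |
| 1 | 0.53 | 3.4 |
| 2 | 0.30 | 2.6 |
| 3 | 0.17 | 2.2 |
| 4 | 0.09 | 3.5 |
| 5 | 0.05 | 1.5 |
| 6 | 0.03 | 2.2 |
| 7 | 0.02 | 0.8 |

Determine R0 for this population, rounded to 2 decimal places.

lx·mx by age: 0, 1.802, 0.78, 0.374, 0.315, 0.075, 0.066, 0.016
R0 = Σ lx·mx = 3.428 → 3.43

3.43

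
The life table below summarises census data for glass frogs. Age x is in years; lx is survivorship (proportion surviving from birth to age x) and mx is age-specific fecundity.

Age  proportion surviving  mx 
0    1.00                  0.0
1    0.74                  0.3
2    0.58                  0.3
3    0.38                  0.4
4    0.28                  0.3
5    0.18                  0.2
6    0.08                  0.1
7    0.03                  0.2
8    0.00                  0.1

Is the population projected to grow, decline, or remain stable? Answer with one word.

R0 = Σ lx·mx = 0 + 0.222 + 0.174 + 0.152 + 0.084 + 0.036 + 0.008 + 0.006 + 0 = 0.682
R0 < 1, so the population is declining.

declining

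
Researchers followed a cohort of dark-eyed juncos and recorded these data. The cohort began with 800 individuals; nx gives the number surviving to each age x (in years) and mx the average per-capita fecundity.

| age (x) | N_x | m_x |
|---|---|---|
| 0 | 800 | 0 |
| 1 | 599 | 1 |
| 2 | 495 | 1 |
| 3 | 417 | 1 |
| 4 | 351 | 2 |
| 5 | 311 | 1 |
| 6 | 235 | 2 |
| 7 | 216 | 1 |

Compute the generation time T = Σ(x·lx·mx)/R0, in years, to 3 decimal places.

lx = nx/n0 = nx/800: 1, 0.74875, 0.61875, 0.52125, 0.43875, 0.38875, 0.29375, 0.27
lx·mx: 0, 0.74875, 0.61875, 0.52125, 0.8775, 0.38875, 0.5875, 0.27 → R0 = 4.0125
x·lx·mx: 0, 0.74875, 1.2375, 1.56375, 3.51, 1.94375, 3.525, 1.89 → Σ = 14.41875
T = 14.41875 / 4.0125 = 3.593458… → 3.593

3.593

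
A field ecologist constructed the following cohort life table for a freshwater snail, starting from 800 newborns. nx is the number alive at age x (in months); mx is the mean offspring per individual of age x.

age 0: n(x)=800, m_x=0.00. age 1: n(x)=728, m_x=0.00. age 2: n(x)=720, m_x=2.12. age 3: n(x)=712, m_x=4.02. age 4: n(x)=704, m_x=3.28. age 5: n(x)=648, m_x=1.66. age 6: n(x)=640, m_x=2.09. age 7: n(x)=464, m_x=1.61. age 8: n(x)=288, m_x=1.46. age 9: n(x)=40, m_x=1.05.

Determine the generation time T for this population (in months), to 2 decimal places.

lx = nx/n0 = nx/800: 1, 0.91, 0.9, 0.89, 0.88, 0.81, 0.8, 0.58, 0.36, 0.05
lx·mx: 0, 0, 1.908, 3.5778, 2.8864, 1.3446, 1.672, 0.9338, 0.5256, 0.0525 → R0 = 12.9007
x·lx·mx: 0, 0, 3.816, 10.7334, 11.5456, 6.723, 10.032, 6.5366, 4.2048, 0.4725 → Σ = 54.0639
T = 54.0639 / 12.9007 = 4.190773… → 4.19

4.19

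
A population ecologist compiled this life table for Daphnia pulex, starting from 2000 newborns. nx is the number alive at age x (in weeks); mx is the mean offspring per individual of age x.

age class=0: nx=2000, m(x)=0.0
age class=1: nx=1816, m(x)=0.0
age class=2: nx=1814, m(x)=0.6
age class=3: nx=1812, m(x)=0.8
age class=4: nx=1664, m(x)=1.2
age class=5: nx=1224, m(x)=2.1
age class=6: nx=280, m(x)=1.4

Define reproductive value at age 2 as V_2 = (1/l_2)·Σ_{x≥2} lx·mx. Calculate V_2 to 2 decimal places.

4.13

lx = nx/n0 = nx/2000: 1, 0.908, 0.907, 0.906, 0.832, 0.612, 0.14
lx·mx for x ≥ 2: 0.5442, 0.7248, 0.9984, 1.2852, 0.196 → sum = 3.7486
V_2 = 3.7486 / l_2 = 3.7486 / 0.907 = 4.132966… → 4.13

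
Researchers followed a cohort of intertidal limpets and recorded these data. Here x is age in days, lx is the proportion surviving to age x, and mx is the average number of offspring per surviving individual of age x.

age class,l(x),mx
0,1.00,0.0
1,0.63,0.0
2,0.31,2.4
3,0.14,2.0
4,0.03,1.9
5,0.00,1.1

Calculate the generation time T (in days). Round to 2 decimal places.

2.36

lx·mx: 0, 0, 0.744, 0.28, 0.057, 0 → R0 = 1.081
x·lx·mx: 0, 0, 1.488, 0.84, 0.228, 0 → Σ = 2.556
T = 2.556 / 1.081 = 2.364477… → 2.36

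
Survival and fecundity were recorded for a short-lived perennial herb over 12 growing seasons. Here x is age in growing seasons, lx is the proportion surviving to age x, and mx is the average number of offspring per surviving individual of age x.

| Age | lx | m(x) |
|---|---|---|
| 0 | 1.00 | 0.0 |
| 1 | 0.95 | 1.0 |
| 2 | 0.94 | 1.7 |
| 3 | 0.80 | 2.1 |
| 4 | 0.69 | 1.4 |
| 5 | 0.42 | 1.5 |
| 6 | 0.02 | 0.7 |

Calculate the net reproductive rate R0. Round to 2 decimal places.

5.84

lx·mx by age: 0, 0.95, 1.598, 1.68, 0.966, 0.63, 0.014
R0 = Σ lx·mx = 5.838 → 5.84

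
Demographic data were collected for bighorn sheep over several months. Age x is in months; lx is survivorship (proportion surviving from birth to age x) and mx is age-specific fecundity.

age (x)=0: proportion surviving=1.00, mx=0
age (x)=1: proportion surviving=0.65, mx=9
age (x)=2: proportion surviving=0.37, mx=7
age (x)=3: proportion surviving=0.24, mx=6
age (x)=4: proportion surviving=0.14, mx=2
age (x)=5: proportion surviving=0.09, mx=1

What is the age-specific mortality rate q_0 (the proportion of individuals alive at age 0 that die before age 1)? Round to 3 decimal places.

q_0 = (l_0 − l_1) / l_0 = (1 − 0.65) / 1
     = 0.35 / 1 = 0.35 → 0.350

0.350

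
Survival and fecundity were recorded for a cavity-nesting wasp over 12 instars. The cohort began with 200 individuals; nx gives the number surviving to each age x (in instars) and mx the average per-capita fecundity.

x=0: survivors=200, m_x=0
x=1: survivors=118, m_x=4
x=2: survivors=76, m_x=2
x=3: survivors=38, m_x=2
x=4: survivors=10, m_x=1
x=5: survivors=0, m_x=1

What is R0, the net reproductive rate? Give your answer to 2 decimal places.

3.55

lx = nx/n0 = nx/200: 1, 0.59, 0.38, 0.19, 0.05, 0
lx·mx by age: 0, 2.36, 0.76, 0.38, 0.05, 0
R0 = Σ lx·mx = 3.55 → 3.55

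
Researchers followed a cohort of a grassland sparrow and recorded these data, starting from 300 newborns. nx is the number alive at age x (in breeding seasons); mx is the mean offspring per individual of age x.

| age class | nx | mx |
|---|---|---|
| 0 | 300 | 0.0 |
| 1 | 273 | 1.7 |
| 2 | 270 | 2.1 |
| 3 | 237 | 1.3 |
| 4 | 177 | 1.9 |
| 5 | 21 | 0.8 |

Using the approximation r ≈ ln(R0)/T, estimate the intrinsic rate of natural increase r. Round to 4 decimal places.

lx = nx/n0 = nx/300: 1, 0.91, 0.9, 0.79, 0.59, 0.07
R0 = Σ lx·mx = 0 + 1.547 + 1.89 + 1.027 + 1.121 + 0.056 = 5.641
Σ x·lx·mx = 13.172; T = 13.172/5.641 = 2.33505…
r ≈ ln(R0)/T = ln(5.641)/2.33505… = 0.740911… → 0.7409

0.7409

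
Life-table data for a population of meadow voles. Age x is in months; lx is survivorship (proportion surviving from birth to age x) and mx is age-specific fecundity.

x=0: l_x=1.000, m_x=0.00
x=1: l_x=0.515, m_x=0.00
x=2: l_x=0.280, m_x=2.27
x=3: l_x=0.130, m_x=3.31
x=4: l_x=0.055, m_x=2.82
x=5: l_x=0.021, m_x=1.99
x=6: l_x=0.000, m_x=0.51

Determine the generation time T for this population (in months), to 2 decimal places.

2.69

lx·mx: 0, 0, 0.6356, 0.4303, 0.1551, 0.04179, 0 → R0 = 1.26279
x·lx·mx: 0, 0, 1.2712, 1.2909, 0.6204, 0.20895, 0 → Σ = 3.39145
T = 3.39145 / 1.26279 = 2.68568… → 2.69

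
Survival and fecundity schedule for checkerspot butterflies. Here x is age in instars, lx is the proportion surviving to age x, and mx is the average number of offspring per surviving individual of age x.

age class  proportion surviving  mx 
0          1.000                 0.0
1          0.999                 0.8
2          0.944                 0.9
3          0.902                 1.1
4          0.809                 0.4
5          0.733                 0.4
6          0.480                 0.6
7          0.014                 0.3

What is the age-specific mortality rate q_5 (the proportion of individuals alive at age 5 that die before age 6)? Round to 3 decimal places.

q_5 = (l_5 − l_6) / l_5 = (0.733 − 0.48) / 0.733
     = 0.253 / 0.733 = 0.345157… → 0.345

0.345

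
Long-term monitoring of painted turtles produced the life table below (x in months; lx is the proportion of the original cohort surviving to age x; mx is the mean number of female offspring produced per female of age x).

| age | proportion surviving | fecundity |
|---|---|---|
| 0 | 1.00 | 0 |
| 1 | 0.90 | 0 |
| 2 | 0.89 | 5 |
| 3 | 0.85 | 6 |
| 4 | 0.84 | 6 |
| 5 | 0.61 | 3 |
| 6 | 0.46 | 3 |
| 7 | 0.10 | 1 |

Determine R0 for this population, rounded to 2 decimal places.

lx·mx by age: 0, 0, 4.45, 5.1, 5.04, 1.83, 1.38, 0.1
R0 = Σ lx·mx = 17.9 → 17.90

17.90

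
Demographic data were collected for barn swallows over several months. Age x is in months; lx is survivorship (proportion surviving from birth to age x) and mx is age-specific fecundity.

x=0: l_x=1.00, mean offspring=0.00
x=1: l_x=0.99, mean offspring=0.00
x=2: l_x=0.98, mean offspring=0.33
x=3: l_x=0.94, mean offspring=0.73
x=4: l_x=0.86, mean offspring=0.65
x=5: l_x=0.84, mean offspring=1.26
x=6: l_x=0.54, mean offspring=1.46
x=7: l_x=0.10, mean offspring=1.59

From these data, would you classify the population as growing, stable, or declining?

growing

R0 = Σ lx·mx = 0 + 0 + 0.3234 + 0.6862 + 0.559 + 1.0584 + 0.7884 + 0.159 = 3.5744
R0 > 1, so the population is growing.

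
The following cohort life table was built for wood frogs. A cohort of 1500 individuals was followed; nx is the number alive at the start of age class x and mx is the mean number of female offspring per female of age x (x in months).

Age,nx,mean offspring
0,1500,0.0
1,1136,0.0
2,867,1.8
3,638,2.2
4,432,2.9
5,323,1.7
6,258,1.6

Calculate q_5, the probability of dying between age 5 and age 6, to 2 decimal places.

lx = nx/n0 = nx/1500: 1, 0.75733…, 0.578, 0.42533…, 0.288, 0.21533…, 0.172
q_5 = (l_5 − l_6) / l_5 = (0.215333… − 0.172) / 0.215333…
     = 0.043333… / 0.215333… = 0.201238… → 0.20

0.20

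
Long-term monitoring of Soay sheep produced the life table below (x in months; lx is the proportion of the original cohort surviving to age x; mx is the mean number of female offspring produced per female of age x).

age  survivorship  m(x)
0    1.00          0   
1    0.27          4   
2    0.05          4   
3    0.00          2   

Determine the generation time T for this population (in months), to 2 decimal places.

1.16

lx·mx: 0, 1.08, 0.2, 0 → R0 = 1.28
x·lx·mx: 0, 1.08, 0.4, 0 → Σ = 1.48
T = 1.48 / 1.28 = 1.15625 → 1.16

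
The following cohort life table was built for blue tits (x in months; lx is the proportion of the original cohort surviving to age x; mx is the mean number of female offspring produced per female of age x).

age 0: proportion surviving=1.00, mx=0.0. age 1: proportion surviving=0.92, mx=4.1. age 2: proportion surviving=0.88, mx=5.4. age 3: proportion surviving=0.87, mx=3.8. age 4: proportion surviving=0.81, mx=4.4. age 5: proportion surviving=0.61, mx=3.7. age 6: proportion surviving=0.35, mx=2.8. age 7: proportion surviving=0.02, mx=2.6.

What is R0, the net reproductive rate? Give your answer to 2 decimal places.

lx·mx by age: 0, 3.772, 4.752, 3.306, 3.564, 2.257, 0.98, 0.052
R0 = Σ lx·mx = 18.683 → 18.68

18.68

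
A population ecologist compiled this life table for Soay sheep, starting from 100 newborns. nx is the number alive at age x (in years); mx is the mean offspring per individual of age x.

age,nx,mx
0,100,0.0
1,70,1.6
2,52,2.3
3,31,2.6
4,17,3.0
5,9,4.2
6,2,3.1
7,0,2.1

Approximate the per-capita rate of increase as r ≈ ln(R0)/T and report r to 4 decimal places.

0.5588

lx = nx/n0 = nx/100: 1, 0.7, 0.52, 0.31, 0.17, 0.09, 0.02, 0
R0 = Σ lx·mx = 0 + 1.12 + 1.196 + 0.806 + 0.51 + 0.378 + 0.062 + 0 = 4.072
Σ x·lx·mx = 10.232; T = 10.232/4.072 = 2.51277…
r ≈ ln(R0)/T = ln(4.072)/2.51277… = 0.558799… → 0.5588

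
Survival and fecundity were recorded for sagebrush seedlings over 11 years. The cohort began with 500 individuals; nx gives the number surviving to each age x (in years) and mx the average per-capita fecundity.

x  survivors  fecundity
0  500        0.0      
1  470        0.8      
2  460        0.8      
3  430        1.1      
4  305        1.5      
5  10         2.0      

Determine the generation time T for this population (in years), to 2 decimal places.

lx = nx/n0 = nx/500: 1, 0.94, 0.92, 0.86, 0.61, 0.02
lx·mx: 0, 0.752, 0.736, 0.946, 0.915, 0.04 → R0 = 3.389
x·lx·mx: 0, 0.752, 1.472, 2.838, 3.66, 0.2 → Σ = 8.922
T = 8.922 / 3.389 = 2.632635… → 2.63

2.63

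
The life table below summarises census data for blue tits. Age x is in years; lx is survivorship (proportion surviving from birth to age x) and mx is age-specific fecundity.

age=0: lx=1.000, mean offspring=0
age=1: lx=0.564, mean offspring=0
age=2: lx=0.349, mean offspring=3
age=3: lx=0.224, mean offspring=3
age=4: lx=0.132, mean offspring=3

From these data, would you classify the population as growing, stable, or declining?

growing

R0 = Σ lx·mx = 0 + 0 + 1.047 + 0.672 + 0.396 = 2.115
R0 > 1, so the population is growing.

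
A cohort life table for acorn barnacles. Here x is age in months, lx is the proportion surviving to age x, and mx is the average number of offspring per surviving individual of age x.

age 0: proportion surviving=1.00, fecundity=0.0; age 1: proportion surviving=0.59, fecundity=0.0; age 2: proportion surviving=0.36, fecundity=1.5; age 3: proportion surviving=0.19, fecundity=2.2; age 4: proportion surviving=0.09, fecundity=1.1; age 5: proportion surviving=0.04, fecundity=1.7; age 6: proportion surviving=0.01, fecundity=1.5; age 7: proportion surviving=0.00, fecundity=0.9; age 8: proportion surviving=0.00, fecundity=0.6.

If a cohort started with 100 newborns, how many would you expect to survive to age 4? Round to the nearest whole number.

9

Expected survivors = N0 · l_4 = 100 × 0.09 = 9 → 9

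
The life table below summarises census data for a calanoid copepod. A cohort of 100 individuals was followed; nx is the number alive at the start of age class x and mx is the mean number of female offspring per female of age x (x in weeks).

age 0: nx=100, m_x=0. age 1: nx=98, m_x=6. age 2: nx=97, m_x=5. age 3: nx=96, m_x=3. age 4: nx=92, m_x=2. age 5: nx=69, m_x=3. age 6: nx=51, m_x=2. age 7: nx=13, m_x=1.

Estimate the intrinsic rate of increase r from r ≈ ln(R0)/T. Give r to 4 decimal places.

1.1161

lx = nx/n0 = nx/100: 1, 0.98, 0.97, 0.96, 0.92, 0.69, 0.51, 0.13
R0 = Σ lx·mx = 0 + 5.88 + 4.85 + 2.88 + 1.84 + 2.07 + 1.02 + 0.13 = 18.67
Σ x·lx·mx = 48.96; T = 48.96/18.67 = 2.62239…
r ≈ ln(R0)/T = ln(18.67)/2.62239… = 1.116127… → 1.1161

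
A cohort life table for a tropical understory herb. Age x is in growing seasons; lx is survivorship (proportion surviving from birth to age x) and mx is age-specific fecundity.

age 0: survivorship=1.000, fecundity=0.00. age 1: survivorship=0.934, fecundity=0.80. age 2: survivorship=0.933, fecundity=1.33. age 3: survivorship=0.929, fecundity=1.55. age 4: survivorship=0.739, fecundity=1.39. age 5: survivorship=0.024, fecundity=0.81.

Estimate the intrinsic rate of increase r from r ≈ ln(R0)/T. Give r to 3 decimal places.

R0 = Σ lx·mx = 0 + 0.7472 + 1.24089 + 1.43995 + 1.02721 + 0.01944 = 4.47469
Σ x·lx·mx = 11.75487; T = 11.75487/4.47469 = 2.62697…
r ≈ ln(R0)/T = ln(4.47469)/2.62697… = 0.57041… → 0.570

0.570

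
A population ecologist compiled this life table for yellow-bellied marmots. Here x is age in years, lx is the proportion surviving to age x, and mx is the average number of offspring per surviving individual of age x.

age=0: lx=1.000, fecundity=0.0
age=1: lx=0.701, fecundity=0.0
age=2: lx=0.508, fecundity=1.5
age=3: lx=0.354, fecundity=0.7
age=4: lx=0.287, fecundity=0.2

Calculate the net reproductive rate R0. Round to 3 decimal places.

1.067

lx·mx by age: 0, 0, 0.762, 0.2478, 0.0574
R0 = Σ lx·mx = 1.0672 → 1.067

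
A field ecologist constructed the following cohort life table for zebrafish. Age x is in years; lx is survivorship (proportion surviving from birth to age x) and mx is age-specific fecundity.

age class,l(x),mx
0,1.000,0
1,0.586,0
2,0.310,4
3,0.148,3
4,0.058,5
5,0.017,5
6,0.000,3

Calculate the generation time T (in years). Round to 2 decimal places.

2.62

lx·mx: 0, 0, 1.24, 0.444, 0.29, 0.085, 0 → R0 = 2.059
x·lx·mx: 0, 0, 2.48, 1.332, 1.16, 0.425, 0 → Σ = 5.397
T = 5.397 / 2.059 = 2.621175… → 2.62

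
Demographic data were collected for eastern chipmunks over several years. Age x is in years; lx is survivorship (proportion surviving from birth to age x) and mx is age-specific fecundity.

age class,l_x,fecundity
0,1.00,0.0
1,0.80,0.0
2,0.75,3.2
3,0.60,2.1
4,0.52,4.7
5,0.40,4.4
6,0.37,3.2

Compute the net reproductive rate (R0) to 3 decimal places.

lx·mx by age: 0, 0, 2.4, 1.26, 2.444, 1.76, 1.184
R0 = Σ lx·mx = 9.048 → 9.048

9.048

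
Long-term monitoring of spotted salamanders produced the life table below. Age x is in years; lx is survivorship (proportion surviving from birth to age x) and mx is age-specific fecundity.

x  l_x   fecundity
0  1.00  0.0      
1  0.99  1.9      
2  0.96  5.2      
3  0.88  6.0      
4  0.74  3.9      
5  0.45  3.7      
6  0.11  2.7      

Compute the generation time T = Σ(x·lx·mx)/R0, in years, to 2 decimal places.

lx·mx: 0, 1.881, 4.992, 5.28, 2.886, 1.665, 0.297 → R0 = 17.001
x·lx·mx: 0, 1.881, 9.984, 15.84, 11.544, 8.325, 1.782 → Σ = 49.356
T = 49.356 / 17.001 = 2.903123… → 2.90

2.90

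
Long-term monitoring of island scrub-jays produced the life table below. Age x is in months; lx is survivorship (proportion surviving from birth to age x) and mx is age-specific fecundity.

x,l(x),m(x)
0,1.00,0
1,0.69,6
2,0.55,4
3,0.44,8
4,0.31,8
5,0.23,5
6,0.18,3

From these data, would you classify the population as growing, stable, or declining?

R0 = Σ lx·mx = 0 + 4.14 + 2.2 + 3.52 + 2.48 + 1.15 + 0.54 = 14.03
R0 > 1, so the population is growing.

growing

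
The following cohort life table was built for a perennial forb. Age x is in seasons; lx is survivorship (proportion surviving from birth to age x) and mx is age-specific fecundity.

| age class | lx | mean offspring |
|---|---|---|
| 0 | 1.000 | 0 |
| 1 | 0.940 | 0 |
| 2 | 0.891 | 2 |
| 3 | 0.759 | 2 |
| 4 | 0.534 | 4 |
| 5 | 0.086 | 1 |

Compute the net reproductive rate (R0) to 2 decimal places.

5.52

lx·mx by age: 0, 0, 1.782, 1.518, 2.136, 0.086
R0 = Σ lx·mx = 5.522 → 5.52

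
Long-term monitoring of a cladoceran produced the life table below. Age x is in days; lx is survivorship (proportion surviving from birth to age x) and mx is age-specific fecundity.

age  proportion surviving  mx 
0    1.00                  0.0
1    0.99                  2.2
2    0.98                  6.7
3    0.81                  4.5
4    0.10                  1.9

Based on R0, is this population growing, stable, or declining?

R0 = Σ lx·mx = 0 + 2.178 + 6.566 + 3.645 + 0.19 = 12.579
R0 > 1, so the population is growing.

growing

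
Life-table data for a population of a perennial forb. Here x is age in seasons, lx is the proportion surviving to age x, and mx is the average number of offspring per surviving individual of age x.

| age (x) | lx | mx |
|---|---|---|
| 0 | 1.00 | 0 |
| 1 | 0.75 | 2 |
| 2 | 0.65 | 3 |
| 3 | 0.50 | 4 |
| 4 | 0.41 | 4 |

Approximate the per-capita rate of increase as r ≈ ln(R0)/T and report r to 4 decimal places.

R0 = Σ lx·mx = 0 + 1.5 + 1.95 + 2 + 1.64 = 7.09
Σ x·lx·mx = 17.96; T = 17.96/7.09 = 2.53315…
r ≈ ln(R0)/T = ln(7.09)/2.53315… = 0.773223… → 0.7732

0.7732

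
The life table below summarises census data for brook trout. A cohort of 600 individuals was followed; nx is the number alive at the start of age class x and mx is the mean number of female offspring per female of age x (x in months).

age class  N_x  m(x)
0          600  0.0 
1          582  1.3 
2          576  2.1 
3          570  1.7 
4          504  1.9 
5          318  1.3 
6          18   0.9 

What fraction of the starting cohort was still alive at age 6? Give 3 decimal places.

l_6 = n_6/n_0 = 18/600 = 0.03 → 0.030

0.030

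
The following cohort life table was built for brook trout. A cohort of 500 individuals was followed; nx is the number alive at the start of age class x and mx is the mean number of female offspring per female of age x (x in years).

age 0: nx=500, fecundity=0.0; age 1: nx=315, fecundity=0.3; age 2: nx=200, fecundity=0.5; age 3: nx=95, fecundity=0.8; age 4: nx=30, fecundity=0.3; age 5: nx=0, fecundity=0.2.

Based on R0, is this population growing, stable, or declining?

lx = nx/n0 = nx/500: 1, 0.63, 0.4, 0.19, 0.06, 0
R0 = Σ lx·mx = 0 + 0.189 + 0.2 + 0.152 + 0.018 + 0 = 0.559
R0 < 1, so the population is declining.

declining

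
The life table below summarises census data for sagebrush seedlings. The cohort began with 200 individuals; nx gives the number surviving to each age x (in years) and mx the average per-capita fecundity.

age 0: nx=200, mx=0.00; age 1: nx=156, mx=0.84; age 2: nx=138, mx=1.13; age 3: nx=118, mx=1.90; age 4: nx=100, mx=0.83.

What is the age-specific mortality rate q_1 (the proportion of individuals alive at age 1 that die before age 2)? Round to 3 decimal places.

0.115

lx = nx/n0 = nx/200: 1, 0.78, 0.69, 0.59, 0.5
q_1 = (l_1 − l_2) / l_1 = (0.78 − 0.69) / 0.78
     = 0.09 / 0.78 = 0.115385… → 0.115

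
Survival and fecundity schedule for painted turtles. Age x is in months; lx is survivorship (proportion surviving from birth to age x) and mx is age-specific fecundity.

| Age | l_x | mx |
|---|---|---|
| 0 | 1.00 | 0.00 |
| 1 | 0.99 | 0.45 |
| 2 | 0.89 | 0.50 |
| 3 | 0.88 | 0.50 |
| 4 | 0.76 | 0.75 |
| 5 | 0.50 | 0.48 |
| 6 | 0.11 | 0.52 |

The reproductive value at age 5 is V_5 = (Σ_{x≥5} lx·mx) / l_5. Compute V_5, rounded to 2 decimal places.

lx·mx for x ≥ 5: 0.24, 0.0572 → sum = 0.2972
V_5 = 0.2972 / l_5 = 0.2972 / 0.5 = 0.5944 → 0.59

0.59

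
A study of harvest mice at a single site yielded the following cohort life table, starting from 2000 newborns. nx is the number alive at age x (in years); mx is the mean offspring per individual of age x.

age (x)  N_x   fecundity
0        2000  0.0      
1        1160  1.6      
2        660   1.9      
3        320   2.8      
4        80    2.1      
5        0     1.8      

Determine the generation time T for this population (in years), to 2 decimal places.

lx = nx/n0 = nx/2000: 1, 0.58, 0.33, 0.16, 0.04, 0
lx·mx: 0, 0.928, 0.627, 0.448, 0.084, 0 → R0 = 2.087
x·lx·mx: 0, 0.928, 1.254, 1.344, 0.336, 0 → Σ = 3.862
T = 3.862 / 2.087 = 1.850503… → 1.85

1.85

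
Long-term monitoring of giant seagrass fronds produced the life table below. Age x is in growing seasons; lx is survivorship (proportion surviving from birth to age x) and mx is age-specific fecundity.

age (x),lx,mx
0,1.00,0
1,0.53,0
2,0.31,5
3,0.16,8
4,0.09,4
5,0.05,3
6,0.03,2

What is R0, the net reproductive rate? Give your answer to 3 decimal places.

lx·mx by age: 0, 0, 1.55, 1.28, 0.36, 0.15, 0.06
R0 = Σ lx·mx = 3.4 → 3.400

3.400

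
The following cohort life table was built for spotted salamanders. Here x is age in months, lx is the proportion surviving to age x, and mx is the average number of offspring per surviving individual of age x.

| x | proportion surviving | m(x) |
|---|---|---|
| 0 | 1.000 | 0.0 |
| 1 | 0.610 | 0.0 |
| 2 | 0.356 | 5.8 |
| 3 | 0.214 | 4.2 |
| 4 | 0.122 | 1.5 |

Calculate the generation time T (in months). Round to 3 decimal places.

2.402

lx·mx: 0, 0, 2.0648, 0.8988, 0.183 → R0 = 3.1466
x·lx·mx: 0, 0, 4.1296, 2.6964, 0.732 → Σ = 7.558
T = 7.558 / 3.1466 = 2.401958… → 2.402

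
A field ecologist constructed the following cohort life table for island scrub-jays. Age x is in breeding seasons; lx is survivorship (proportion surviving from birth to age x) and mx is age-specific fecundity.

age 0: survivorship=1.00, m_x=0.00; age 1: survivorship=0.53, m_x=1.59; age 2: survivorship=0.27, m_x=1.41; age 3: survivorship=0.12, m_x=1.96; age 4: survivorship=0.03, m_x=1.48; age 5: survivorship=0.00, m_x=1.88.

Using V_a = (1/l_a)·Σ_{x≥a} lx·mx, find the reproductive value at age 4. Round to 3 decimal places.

lx·mx for x ≥ 4: 0.0444, 0 → sum = 0.0444
V_4 = 0.0444 / l_4 = 0.0444 / 0.03 = 1.48 → 1.480

1.480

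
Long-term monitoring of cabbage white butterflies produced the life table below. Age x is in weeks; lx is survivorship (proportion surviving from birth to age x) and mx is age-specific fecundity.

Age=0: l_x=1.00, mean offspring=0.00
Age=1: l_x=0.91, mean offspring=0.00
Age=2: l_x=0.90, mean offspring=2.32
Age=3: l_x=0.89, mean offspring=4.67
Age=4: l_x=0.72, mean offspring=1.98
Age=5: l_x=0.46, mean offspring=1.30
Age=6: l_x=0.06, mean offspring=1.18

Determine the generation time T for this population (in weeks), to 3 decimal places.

lx·mx: 0, 0, 2.088, 4.1563, 1.4256, 0.598, 0.0708 → R0 = 8.3387
x·lx·mx: 0, 0, 4.176, 12.4689, 5.7024, 2.99, 0.4248 → Σ = 25.7621
T = 25.7621 / 8.3387 = 3.089462… → 3.089

3.089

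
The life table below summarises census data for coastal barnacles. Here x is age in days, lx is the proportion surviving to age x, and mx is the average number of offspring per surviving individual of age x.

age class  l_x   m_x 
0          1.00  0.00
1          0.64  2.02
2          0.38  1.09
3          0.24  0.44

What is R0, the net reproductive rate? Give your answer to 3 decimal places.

lx·mx by age: 0, 1.2928, 0.4142, 0.1056
R0 = Σ lx·mx = 1.8126 → 1.813

1.813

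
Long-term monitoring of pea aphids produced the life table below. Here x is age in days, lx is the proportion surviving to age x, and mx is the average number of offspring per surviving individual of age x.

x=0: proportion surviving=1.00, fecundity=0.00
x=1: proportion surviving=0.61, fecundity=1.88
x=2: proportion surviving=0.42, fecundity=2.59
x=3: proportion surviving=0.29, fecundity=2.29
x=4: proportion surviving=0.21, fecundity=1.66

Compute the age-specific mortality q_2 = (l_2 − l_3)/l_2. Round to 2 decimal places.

0.31

q_2 = (l_2 − l_3) / l_2 = (0.42 − 0.29) / 0.42
     = 0.13 / 0.42 = 0.309524… → 0.31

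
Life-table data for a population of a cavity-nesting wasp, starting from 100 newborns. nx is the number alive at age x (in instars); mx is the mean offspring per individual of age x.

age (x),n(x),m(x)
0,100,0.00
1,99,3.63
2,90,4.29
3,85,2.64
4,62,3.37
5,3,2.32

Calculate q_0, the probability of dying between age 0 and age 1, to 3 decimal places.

0.010

lx = nx/n0 = nx/100: 1, 0.99, 0.9, 0.85, 0.62, 0.03
q_0 = (l_0 − l_1) / l_0 = (1 − 0.99) / 1
     = 0.01 / 1 = 0.01 → 0.010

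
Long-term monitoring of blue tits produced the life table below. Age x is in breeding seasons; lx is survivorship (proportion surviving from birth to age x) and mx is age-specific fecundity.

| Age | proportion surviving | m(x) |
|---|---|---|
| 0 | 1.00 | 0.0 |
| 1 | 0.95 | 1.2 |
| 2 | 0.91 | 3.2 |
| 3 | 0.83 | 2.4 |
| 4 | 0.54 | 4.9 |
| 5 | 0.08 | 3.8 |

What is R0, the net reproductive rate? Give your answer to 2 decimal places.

8.99

lx·mx by age: 0, 1.14, 2.912, 1.992, 2.646, 0.304
R0 = Σ lx·mx = 8.994 → 8.99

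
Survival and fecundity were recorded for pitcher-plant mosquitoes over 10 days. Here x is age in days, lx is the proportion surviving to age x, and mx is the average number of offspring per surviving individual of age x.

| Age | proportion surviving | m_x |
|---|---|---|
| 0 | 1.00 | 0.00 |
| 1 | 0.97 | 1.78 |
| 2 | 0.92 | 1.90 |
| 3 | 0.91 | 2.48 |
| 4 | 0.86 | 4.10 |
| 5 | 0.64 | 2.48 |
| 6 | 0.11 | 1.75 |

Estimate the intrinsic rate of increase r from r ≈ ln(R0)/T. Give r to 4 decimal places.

R0 = Σ lx·mx = 0 + 1.7266 + 1.748 + 2.2568 + 3.526 + 1.5872 + 0.1925 = 11.0371
Σ x·lx·mx = 35.188; T = 35.188/11.0371 = 3.18816…
r ≈ ln(R0)/T = ln(11.0371)/3.18816… = 0.753182… → 0.7532

0.7532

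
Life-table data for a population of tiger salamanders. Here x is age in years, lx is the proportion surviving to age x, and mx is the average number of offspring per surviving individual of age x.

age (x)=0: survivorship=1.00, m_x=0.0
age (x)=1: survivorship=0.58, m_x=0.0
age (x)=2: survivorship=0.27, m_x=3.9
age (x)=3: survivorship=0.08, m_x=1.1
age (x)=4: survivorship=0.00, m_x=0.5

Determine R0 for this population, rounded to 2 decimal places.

lx·mx by age: 0, 0, 1.053, 0.088, 0
R0 = Σ lx·mx = 1.141 → 1.14

1.14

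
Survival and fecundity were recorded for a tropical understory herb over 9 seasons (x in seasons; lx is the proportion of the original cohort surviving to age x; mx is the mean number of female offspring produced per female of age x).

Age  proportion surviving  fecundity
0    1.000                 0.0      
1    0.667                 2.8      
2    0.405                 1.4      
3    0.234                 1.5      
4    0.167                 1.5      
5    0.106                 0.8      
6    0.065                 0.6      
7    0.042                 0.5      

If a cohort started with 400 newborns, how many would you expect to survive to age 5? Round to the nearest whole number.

Expected survivors = N0 · l_5 = 400 × 0.106 = 42.4 → 42

42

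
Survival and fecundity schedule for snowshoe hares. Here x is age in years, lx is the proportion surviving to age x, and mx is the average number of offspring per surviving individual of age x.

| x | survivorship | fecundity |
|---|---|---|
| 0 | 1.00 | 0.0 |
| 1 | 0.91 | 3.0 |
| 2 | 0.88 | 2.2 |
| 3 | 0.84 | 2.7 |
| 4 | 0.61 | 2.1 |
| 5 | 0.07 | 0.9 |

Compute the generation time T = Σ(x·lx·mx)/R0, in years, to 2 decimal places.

2.28

lx·mx: 0, 2.73, 1.936, 2.268, 1.281, 0.063 → R0 = 8.278
x·lx·mx: 0, 2.73, 3.872, 6.804, 5.124, 0.315 → Σ = 18.845
T = 18.845 / 8.278 = 2.276516… → 2.28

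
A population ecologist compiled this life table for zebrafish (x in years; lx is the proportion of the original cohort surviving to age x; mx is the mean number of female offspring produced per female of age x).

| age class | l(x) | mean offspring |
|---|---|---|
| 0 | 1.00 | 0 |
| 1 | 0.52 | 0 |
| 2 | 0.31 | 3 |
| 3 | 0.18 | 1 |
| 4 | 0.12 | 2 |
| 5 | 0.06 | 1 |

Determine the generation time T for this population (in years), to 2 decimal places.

lx·mx: 0, 0, 0.93, 0.18, 0.24, 0.06 → R0 = 1.41
x·lx·mx: 0, 0, 1.86, 0.54, 0.96, 0.3 → Σ = 3.66
T = 3.66 / 1.41 = 2.595745… → 2.60

2.60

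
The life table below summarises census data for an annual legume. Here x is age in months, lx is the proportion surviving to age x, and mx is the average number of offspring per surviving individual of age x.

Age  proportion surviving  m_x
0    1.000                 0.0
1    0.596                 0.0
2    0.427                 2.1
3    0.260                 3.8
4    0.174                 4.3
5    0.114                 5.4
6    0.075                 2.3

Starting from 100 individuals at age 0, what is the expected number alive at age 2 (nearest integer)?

Expected survivors = N0 · l_2 = 100 × 0.427 = 42.7 → 43

43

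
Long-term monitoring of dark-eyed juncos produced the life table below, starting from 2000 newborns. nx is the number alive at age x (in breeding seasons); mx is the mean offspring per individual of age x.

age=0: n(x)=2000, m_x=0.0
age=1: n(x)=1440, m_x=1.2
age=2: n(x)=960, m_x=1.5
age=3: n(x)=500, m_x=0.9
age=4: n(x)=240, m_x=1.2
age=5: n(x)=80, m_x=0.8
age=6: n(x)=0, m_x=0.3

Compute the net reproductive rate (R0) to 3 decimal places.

1.985

lx = nx/n0 = nx/2000: 1, 0.72, 0.48, 0.25, 0.12, 0.04, 0
lx·mx by age: 0, 0.864, 0.72, 0.225, 0.144, 0.032, 0
R0 = Σ lx·mx = 1.985 → 1.985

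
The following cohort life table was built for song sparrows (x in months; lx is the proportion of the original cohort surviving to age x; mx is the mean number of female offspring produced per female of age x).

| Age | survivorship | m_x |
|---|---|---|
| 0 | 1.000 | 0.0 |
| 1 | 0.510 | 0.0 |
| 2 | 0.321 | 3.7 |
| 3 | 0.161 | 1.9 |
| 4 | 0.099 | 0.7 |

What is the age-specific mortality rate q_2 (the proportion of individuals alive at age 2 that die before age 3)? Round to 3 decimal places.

q_2 = (l_2 − l_3) / l_2 = (0.321 − 0.161) / 0.321
     = 0.16 / 0.321 = 0.498442… → 0.498

0.498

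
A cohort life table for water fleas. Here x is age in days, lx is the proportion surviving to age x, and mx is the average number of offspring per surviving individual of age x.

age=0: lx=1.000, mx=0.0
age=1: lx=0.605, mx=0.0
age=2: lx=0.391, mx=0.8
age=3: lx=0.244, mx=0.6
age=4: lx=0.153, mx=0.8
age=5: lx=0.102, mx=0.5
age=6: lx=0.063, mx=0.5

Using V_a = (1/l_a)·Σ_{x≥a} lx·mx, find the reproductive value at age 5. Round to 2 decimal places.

0.81

lx·mx for x ≥ 5: 0.051, 0.0315 → sum = 0.0825
V_5 = 0.0825 / l_5 = 0.0825 / 0.102 = 0.808824… → 0.81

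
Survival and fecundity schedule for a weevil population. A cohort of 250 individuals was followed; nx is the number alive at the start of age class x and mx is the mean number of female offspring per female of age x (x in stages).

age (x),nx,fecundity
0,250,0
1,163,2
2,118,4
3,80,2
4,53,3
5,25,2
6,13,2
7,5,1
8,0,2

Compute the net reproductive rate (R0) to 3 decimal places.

lx = nx/n0 = nx/250: 1, 0.652, 0.472, 0.32, 0.212, 0.1, 0.052, 0.02, 0
lx·mx by age: 0, 1.304, 1.888, 0.64, 0.636, 0.2, 0.104, 0.02, 0
R0 = Σ lx·mx = 4.792 → 4.792

4.792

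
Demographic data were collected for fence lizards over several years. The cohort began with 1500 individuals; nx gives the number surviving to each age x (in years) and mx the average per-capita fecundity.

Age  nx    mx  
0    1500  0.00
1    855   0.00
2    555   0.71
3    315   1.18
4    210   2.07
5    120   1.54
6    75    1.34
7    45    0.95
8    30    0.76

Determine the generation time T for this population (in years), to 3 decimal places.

lx = nx/n0 = nx/1500: 1, 0.57, 0.37, 0.21, 0.14, 0.08, 0.05, 0.03, 0.02
lx·mx: 0, 0, 0.2627, 0.2478, 0.2898, 0.1232, 0.067, 0.0285, 0.0152 → R0 = 1.0342
x·lx·mx: 0, 0, 0.5254, 0.7434, 1.1592, 0.616, 0.402, 0.1995, 0.1216 → Σ = 3.7671
T = 3.7671 / 1.0342 = 3.642526… → 3.643

3.643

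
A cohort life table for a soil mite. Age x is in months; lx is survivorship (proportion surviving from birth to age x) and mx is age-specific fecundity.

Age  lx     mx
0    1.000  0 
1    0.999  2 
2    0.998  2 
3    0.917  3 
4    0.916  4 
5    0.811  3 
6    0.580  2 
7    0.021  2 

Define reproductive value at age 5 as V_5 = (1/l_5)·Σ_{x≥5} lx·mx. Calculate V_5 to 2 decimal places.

4.48

lx·mx for x ≥ 5: 2.433, 1.16, 0.042 → sum = 3.635
V_5 = 3.635 / l_5 = 3.635 / 0.811 = 4.482121… → 4.48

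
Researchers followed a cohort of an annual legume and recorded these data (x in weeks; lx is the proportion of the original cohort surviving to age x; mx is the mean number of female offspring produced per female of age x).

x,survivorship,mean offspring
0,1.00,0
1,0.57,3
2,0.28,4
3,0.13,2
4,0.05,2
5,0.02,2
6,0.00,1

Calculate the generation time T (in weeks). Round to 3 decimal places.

lx·mx: 0, 1.71, 1.12, 0.26, 0.1, 0.04, 0 → R0 = 3.23
x·lx·mx: 0, 1.71, 2.24, 0.78, 0.4, 0.2, 0 → Σ = 5.33
T = 5.33 / 3.23 = 1.650155… → 1.650

1.650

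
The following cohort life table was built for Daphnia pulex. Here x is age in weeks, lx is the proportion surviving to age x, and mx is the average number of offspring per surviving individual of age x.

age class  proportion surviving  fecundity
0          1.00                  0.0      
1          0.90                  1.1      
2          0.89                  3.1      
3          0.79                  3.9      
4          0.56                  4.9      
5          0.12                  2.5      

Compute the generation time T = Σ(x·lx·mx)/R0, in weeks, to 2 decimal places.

lx·mx: 0, 0.99, 2.759, 3.081, 2.744, 0.3 → R0 = 9.874
x·lx·mx: 0, 0.99, 5.518, 9.243, 10.976, 1.5 → Σ = 28.227
T = 28.227 / 9.874 = 2.85872… → 2.86

2.86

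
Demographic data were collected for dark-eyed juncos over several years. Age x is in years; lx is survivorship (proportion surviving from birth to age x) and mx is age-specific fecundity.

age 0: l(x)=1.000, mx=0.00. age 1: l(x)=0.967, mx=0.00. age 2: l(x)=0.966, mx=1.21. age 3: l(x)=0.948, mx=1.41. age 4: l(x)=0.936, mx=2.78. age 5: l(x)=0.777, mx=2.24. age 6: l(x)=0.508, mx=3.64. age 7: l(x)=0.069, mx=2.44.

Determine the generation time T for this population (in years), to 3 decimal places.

lx·mx: 0, 0, 1.16886, 1.33668, 2.60208, 1.74048, 1.84912, 0.16836 → R0 = 8.86558
x·lx·mx: 0, 0, 2.33772, 4.01004, 10.40832, 8.7024, 11.09472, 1.17852 → Σ = 37.73172
T = 37.73172 / 8.86558 = 4.255979… → 4.256

4.256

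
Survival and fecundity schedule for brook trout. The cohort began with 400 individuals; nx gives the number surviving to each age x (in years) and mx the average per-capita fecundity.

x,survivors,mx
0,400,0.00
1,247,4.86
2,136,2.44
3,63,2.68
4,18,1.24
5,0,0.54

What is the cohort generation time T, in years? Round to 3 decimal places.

lx = nx/n0 = nx/400: 1, 0.6175, 0.34, 0.1575, 0.045, 0
lx·mx: 0, 3.00105, 0.8296, 0.4221, 0.0558, 0 → R0 = 4.30855
x·lx·mx: 0, 3.00105, 1.6592, 1.2663, 0.2232, 0 → Σ = 6.14975
T = 6.14975 / 4.30855 = 1.427336… → 1.427

1.427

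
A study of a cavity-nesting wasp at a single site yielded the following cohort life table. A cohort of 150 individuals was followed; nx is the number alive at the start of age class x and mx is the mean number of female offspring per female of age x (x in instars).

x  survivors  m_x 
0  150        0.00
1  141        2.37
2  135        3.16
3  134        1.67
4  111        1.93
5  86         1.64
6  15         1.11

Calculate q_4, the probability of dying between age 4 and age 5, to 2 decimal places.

0.23

lx = nx/n0 = nx/150: 1, 0.94, 0.9, 0.89333…, 0.74, 0.57333…, 0.1
q_4 = (l_4 − l_5) / l_4 = (0.74 − 0.573333…) / 0.74
     = 0.166667… / 0.74 = 0.225225… → 0.23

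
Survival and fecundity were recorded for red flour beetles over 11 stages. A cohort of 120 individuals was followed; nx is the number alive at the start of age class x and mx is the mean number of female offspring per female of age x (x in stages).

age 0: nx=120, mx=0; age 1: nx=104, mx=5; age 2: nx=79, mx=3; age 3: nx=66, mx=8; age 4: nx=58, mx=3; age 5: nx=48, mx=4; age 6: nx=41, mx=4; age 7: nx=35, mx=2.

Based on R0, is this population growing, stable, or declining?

lx = nx/n0 = nx/120: 1, 0.86667…, 0.65833…, 0.55, 0.48333…, 0.4, 0.34167…, 0.29167…
R0 = Σ lx·mx = 0 + 4.333333… + 1.975… + 4.4 + 1.45… + 1.6 + 1.366667… + 0.583333… = 15.708333…
R0 > 1, so the population is growing.

growing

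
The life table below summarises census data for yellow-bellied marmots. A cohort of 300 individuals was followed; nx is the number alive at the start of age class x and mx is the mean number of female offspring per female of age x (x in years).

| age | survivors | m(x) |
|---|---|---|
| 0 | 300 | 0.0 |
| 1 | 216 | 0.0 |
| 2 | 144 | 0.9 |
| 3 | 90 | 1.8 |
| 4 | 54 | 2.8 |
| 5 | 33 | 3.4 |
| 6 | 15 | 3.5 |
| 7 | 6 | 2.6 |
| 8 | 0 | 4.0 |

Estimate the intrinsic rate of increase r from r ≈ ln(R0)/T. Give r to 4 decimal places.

0.1950

lx = nx/n0 = nx/300: 1, 0.72, 0.48, 0.3, 0.18, 0.11, 0.05, 0.02, 0
R0 = Σ lx·mx = 0 + 0 + 0.432 + 0.54 + 0.504 + 0.374 + 0.175 + 0.052 + 0 = 2.077
Σ x·lx·mx = 7.784; T = 7.784/2.077 = 3.74771…
r ≈ ln(R0)/T = ln(2.077)/3.74771… = 0.195032… → 0.1950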